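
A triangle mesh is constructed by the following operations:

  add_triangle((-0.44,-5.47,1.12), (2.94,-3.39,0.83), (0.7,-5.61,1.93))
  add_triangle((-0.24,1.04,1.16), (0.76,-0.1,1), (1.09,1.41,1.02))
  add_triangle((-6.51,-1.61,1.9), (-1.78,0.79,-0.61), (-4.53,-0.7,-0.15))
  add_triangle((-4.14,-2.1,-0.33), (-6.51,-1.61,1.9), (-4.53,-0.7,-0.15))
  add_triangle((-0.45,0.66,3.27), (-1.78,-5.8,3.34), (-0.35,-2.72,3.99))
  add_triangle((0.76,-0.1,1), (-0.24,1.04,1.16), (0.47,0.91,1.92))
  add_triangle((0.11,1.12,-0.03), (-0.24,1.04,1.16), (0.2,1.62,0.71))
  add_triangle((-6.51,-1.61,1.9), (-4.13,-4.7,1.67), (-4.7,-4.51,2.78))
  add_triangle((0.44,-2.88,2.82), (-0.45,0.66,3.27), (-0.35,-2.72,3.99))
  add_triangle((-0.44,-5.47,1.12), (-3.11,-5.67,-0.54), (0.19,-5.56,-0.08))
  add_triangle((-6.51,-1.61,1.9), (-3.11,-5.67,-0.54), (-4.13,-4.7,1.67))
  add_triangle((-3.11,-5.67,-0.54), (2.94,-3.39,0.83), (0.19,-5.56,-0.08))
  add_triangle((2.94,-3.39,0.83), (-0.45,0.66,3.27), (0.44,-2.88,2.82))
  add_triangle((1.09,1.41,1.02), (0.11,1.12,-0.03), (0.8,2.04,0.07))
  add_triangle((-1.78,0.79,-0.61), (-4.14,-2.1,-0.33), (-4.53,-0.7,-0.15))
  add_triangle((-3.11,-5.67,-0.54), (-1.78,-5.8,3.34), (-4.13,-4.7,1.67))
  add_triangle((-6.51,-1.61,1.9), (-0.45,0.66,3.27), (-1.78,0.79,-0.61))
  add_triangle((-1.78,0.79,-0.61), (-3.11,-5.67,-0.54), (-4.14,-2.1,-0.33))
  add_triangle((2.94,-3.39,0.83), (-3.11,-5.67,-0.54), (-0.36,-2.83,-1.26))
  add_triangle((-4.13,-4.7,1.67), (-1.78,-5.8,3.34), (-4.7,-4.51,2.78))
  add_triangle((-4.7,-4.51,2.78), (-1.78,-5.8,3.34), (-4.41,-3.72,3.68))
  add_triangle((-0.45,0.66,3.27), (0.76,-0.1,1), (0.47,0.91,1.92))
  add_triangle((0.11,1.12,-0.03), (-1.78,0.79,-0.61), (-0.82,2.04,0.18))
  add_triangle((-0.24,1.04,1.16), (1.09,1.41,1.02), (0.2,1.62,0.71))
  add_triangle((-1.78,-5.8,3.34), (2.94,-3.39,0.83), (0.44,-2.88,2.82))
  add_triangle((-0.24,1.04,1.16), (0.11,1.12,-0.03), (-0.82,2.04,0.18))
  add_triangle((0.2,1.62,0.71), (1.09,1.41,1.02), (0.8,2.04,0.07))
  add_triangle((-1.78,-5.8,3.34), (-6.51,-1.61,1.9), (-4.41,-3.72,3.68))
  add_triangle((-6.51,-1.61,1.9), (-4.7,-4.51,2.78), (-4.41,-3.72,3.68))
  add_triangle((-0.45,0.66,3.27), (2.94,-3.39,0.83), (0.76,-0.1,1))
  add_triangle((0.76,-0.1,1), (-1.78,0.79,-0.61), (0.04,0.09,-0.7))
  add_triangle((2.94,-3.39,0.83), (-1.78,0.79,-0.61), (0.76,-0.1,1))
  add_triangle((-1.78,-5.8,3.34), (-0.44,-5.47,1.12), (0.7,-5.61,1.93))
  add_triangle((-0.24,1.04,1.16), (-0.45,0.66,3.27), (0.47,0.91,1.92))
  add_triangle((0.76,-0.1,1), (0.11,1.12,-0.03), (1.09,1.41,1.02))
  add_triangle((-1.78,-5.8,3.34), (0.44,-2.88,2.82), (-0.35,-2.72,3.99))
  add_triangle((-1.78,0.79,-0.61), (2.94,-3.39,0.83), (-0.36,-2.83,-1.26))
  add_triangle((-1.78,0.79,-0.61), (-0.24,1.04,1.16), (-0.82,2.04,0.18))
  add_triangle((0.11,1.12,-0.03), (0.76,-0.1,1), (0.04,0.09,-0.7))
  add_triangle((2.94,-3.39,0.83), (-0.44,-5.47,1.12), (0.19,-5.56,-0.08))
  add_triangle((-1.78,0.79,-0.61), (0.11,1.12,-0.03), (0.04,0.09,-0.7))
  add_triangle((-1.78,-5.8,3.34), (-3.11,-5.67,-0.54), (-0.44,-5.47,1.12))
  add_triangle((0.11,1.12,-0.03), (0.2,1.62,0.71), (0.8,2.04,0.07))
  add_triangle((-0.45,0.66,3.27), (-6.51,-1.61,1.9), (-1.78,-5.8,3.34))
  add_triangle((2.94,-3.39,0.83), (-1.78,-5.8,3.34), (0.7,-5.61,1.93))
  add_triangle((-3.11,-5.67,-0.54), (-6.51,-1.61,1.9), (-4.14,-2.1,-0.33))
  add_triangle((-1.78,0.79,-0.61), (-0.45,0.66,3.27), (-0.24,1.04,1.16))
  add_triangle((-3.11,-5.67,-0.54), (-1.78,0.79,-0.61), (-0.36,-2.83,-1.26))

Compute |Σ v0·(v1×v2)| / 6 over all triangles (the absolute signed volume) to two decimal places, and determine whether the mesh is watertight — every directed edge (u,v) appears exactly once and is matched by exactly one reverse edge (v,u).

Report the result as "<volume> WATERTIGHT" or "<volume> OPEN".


Per-triangle v0·(v1×v2)/6:
  t1: +2.1458
  t2: +0.3433
  t3: +1.4498
  t4: +2.4204
  t5: +3.2393
  t6: -0.0154
  t7: +0.0572
  t8: +3.9332
  t9: +1.2167
  t10: +3.9361
  t11: +8.2487
  t12: -1.4907
  t13: +4.1358
  t14: -0.0963
  t15: +0.7627
  t16: +8.5131
  t17: +5.1347
  t18: +1.6631
  t19: +5.7912
  t20: +3.7976
  t21: +4.3515
  t22: +0.3764
  t23: +0.1935
  t24: +0.2141
  t25: +5.9053
  t26: +0.2113
  t27: +0.2633
  t28: -5.8692
  t29: +4.6739
  t30: +1.2379
  t31: -0.0739
  t32: -0.4450
  t33: +3.1947
  t34: +0.3454
  t35: -0.0251
  t36: +2.5573
  t37: -0.5457
  t38: +0.4900
  t39: +0.1060
  t40: +3.6476
  t41: +0.2453
  t42: +7.2445
  t43: +0.0834
  t44: +20.6128
  t45: +2.3773
  t46: +6.4895
  t47: +0.7787
  t48: +2.8437
Σ = +116.6708 → |volume| = 116.67

Directed edges: 144 total, each appears once with its reverse present → watertight.

116.67 WATERTIGHT


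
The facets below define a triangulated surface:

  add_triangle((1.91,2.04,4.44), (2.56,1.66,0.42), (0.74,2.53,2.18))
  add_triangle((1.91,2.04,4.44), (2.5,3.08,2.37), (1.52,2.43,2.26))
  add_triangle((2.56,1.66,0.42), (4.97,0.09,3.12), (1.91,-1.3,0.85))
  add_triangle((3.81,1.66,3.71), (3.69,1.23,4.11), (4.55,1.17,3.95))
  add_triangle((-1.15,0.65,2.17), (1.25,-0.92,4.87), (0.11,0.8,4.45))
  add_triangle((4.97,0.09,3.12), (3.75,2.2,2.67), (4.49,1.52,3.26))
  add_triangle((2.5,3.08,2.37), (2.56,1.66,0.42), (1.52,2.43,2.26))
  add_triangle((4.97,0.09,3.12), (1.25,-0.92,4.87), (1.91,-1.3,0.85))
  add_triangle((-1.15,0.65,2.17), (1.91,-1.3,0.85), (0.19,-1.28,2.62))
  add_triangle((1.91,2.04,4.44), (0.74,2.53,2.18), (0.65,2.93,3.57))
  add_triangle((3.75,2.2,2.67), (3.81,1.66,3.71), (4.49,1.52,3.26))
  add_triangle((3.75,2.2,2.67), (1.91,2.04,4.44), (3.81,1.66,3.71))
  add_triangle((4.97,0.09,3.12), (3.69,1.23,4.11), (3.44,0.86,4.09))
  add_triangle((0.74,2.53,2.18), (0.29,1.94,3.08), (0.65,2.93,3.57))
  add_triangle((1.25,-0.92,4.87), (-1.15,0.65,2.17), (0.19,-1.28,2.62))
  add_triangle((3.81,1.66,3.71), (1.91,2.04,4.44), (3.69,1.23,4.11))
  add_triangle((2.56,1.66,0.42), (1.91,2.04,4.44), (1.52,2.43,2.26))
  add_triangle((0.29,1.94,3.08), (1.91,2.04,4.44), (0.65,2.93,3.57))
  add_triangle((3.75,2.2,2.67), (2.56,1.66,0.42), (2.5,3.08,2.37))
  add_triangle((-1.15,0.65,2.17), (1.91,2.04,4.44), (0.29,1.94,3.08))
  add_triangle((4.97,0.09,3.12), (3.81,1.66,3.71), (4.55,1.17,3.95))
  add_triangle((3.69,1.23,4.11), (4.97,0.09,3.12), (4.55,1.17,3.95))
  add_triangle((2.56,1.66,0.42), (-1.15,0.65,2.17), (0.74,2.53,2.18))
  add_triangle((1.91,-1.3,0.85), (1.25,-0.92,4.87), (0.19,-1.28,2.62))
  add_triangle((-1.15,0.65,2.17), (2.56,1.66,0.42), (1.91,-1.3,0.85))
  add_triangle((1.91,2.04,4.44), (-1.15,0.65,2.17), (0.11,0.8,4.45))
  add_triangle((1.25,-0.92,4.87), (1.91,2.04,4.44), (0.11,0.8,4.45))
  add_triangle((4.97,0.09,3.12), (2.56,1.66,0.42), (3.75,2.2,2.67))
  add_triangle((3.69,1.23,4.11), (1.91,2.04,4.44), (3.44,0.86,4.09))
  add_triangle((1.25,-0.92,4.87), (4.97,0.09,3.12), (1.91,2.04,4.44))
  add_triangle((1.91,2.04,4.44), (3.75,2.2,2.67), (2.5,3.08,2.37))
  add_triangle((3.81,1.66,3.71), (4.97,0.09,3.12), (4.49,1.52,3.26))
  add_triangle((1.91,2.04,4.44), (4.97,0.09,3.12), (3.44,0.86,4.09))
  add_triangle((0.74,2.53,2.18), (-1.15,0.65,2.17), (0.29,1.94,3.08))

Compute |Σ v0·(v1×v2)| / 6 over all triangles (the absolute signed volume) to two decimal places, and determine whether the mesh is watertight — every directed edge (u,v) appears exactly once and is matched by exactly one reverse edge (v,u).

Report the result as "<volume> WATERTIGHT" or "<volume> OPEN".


Per-triangle v0·(v1×v2)/6:
  t1: +2.9057
  t2: +0.7175
  t3: +1.7788
  t4: +0.3819
  t5: +1.3851
  t6: +0.4030
  t7: -0.0438
  t8: +4.7888
  t9: -0.8752
  t10: +0.8130
  t11: +0.6717
  t12: +1.6804
  t13: +0.6749
  t14: -0.0006
  t15: +1.5028
  t16: +1.0153
  t17: -1.8555
  t18: +0.6437
  t19: +1.4727
  t20: +1.0750
  t21: +0.2537
  t22: +0.5621
  t23: -0.8373
  t24: +1.5243
  t25: -2.8742
  t26: +1.4556
  t27: +3.4377
  t28: +2.5187
  t29: +0.6308
  t30: +9.3169
  t31: +2.7667
  t32: +0.9893
  t33: -1.0653
  t34: +0.6075
Σ = +38.4215 → |volume| = 38.42

Directed edges: 102 total, each appears once with its reverse present → watertight.

38.42 WATERTIGHT


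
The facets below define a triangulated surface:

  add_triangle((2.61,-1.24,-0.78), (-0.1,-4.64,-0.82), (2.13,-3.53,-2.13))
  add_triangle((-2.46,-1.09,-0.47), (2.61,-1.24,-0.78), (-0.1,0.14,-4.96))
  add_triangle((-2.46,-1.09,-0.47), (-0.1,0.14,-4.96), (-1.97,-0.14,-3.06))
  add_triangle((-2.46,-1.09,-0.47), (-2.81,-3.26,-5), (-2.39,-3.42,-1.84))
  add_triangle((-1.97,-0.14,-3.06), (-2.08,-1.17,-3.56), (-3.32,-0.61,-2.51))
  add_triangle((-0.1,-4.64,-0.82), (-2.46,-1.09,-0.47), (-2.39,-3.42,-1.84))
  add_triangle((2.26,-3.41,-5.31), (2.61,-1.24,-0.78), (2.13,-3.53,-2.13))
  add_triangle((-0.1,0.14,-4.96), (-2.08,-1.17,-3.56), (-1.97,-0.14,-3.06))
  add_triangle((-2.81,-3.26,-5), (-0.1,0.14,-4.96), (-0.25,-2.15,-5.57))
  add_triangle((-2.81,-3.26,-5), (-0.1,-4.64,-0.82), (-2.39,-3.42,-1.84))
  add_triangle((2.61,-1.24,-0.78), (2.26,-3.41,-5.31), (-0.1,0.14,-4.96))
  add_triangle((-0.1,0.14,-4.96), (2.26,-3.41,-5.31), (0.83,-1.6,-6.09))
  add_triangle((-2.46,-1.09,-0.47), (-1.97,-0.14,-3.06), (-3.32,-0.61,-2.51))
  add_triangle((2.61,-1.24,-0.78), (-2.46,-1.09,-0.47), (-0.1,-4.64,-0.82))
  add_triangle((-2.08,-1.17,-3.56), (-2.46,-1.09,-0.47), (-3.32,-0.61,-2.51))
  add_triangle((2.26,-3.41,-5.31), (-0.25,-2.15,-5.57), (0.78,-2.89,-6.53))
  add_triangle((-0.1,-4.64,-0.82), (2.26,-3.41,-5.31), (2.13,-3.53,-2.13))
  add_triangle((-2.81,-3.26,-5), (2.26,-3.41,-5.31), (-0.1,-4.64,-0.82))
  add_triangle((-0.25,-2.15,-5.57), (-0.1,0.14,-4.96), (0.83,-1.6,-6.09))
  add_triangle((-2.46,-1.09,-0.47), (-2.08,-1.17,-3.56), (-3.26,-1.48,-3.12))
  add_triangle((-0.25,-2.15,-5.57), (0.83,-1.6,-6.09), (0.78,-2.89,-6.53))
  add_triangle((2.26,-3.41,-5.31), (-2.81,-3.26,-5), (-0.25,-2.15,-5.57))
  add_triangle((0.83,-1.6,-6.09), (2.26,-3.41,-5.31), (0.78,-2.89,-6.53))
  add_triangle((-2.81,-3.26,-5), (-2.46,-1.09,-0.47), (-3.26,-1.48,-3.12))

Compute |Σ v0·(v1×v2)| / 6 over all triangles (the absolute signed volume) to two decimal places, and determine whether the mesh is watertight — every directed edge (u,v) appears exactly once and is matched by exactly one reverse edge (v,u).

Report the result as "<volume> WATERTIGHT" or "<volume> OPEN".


Per-triangle v0·(v1×v2)/6:
  t1: +2.1143
  t2: -4.9513
  t3: -1.2819
  t4: +3.1776
  t5: +0.9288
  t6: +1.8313
  t7: +3.5587
  t8: +1.6284
  t9: +4.7801
  t10: +5.3064
  t11: +5.2576
  t12: +0.6633
  t13: -0.3838
  t14: -1.6224
  t15: +1.3075
  t16: +0.4983
  t17: +5.3130
  t18: +17.9568
  t19: +2.0189
  t20: -0.2082
  t21: +1.1263
  t22: +6.3499
  t23: +2.0562
  t24: +1.9979
Σ = +59.4239 → |volume| = 59.42

Directed edges: 72 total; 4 unmatched, e.g. (-0.1,0.14,-4.96)→(-2.08,-1.17,-3.56) → open.

59.42 OPEN


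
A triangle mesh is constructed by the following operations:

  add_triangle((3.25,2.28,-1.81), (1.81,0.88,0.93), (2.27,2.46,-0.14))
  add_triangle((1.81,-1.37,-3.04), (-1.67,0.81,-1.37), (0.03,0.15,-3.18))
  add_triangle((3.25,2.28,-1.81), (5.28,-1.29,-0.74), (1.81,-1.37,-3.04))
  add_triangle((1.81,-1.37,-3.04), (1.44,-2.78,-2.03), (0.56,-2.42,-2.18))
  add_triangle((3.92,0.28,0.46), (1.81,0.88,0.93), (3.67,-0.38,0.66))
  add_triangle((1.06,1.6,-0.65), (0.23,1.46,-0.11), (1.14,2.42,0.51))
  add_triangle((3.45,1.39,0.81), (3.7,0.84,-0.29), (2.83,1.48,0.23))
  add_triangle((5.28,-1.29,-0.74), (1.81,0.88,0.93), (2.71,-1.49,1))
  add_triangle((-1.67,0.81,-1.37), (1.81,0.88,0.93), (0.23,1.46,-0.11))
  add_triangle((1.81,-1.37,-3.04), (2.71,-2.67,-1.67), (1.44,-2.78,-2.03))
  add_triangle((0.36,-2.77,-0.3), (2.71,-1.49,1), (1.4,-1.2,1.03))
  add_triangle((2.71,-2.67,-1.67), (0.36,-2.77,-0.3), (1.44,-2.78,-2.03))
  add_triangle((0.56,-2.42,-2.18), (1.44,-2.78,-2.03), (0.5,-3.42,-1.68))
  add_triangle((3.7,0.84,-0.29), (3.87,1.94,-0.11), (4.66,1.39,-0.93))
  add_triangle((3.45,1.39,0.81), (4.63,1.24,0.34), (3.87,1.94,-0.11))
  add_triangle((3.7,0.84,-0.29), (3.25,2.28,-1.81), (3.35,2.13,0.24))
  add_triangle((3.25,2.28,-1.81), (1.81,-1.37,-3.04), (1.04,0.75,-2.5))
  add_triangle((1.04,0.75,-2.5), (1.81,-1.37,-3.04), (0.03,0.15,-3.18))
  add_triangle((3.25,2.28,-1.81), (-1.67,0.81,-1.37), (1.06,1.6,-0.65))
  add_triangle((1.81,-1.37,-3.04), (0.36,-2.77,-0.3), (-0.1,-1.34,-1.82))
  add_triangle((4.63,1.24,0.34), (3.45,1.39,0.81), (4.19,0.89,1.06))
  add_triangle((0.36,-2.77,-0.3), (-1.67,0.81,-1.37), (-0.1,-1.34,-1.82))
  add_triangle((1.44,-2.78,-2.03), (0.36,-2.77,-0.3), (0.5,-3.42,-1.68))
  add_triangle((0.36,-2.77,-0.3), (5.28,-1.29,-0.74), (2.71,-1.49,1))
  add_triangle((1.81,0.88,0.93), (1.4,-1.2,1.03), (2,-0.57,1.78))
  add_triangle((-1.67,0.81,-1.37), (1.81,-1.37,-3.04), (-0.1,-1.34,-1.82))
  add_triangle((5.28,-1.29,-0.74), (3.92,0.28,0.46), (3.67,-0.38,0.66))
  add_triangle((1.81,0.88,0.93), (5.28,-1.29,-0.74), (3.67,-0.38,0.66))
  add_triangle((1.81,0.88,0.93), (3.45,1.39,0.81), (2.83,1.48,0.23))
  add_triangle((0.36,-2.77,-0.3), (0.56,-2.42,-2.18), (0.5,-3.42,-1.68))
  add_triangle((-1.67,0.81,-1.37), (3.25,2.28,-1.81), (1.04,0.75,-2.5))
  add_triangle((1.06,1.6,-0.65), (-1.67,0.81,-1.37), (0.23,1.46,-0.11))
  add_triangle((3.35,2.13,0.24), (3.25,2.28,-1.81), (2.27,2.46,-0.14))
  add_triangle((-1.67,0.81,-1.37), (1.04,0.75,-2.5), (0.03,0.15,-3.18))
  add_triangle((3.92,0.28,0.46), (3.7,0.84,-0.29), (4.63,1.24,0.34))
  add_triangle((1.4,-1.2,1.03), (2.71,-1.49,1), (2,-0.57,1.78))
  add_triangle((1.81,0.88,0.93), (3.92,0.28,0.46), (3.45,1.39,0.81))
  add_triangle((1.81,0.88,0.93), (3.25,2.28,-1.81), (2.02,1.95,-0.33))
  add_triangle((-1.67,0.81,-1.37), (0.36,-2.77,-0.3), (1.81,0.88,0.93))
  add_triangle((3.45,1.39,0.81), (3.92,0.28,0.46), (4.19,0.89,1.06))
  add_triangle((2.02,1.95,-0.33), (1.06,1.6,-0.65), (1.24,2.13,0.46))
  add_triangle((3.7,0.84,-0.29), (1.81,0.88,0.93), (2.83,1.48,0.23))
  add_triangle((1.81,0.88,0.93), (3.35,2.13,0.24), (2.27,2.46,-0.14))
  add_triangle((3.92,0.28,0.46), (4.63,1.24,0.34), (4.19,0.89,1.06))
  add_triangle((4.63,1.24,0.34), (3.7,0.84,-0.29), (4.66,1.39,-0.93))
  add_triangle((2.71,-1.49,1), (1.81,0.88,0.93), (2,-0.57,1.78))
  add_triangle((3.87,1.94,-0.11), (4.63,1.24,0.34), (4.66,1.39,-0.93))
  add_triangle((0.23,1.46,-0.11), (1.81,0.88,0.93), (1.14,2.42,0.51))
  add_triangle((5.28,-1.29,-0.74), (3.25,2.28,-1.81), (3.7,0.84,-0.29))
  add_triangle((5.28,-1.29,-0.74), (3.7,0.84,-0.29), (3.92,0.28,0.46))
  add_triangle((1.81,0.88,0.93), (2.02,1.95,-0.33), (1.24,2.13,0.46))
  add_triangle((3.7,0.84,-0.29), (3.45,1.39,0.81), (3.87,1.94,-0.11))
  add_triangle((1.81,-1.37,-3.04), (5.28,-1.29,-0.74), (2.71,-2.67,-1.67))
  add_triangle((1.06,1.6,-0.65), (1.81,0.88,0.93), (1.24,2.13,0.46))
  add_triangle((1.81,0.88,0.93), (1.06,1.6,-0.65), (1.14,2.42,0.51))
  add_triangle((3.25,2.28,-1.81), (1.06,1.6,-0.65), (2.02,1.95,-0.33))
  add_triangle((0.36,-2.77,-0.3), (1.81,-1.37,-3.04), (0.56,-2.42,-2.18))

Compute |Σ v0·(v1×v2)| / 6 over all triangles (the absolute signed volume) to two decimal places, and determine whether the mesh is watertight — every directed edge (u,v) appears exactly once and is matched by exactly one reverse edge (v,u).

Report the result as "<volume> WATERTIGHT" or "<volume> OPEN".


Per-triangle v0·(v1×v2)/6:
  t1: -1.1480
  t2: +0.6462
  t3: +8.6433
  t4: +0.8659
  t5: +0.4135
  t6: +0.2339
  t7: +0.3889
  t8: +2.4678
  t9: -0.0966
  t10: +1.3966
  t11: +0.6805
  t12: +1.1985
  t13: +0.5059
  t14: -0.4092
  t15: +0.5299
  t16: +1.7914
  t17: +2.7690
  t18: +1.4120
  t19: +1.0029
  t20: +1.6279
  t21: +0.3703
  t22: +1.0254
  t23: +0.6079
  t24: +3.4384
  t25: -0.2823
  t26: +1.5107
  t27: +0.8202
  t28: -0.8283
  t29: +0.1363
  t30: -0.0993
  t31: +2.0363
  t32: +0.4889
  t33: +1.1235
  t34: +0.9653
  t35: +0.3537
  t36: +0.3253
  t37: +0.3374
  t38: +0.7273
  t39: -0.6921
  t40: -0.2682
  t41: +0.2784
  t42: -0.4229
  t43: +0.4085
  t44: +0.4161
  t45: +0.2097
  t46: +0.8198
  t47: +0.8438
  t48: -0.0976
  t49: +2.6971
  t50: +1.3002
  t51: +0.5785
  t52: -0.6348
  t53: +3.8699
  t54: -0.4924
  t55: +0.6476
  t56: +0.3860
  t57: -1.1173
Σ = +46.7075 → |volume| = 46.71

Directed edges: 171 total; 9 unmatched, e.g. (1.4,-1.2,1.03)→(0.36,-2.77,-0.3) → open.

46.71 OPEN


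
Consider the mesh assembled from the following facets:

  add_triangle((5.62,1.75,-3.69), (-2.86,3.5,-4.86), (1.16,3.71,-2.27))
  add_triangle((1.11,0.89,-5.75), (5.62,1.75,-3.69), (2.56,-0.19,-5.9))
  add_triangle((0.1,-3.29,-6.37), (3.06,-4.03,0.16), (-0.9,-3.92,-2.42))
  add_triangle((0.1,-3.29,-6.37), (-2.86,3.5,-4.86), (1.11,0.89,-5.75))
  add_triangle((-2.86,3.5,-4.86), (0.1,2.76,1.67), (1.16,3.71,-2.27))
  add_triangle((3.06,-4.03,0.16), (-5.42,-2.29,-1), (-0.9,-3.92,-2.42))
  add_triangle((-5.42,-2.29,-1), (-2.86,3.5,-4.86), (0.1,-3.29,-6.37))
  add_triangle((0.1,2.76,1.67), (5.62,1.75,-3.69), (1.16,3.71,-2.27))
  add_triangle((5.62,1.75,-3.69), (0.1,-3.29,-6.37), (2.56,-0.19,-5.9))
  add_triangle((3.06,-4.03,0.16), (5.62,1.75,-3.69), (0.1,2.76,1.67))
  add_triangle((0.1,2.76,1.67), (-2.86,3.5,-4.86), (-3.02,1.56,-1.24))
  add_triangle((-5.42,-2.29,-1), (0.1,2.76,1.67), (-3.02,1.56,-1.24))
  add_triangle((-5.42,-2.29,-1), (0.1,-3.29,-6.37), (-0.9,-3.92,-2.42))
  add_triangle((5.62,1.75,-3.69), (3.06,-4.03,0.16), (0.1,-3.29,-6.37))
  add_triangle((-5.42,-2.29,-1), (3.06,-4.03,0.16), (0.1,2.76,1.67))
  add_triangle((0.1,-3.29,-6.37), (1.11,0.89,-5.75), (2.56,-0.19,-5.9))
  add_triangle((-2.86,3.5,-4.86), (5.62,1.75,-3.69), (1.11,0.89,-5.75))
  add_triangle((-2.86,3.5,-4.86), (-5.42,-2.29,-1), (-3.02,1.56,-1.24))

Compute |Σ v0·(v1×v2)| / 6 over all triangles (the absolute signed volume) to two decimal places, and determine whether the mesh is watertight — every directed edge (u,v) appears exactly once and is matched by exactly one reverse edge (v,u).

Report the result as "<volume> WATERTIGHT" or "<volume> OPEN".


Per-triangle v0·(v1×v2)/6:
  t1: +14.9314
  t2: +6.7940
  t3: +12.7770
  t4: +18.5390
  t5: +9.4949
  t6: +9.5441
  t7: +40.2124
  t8: +9.2997
  t9: +7.2957
  t10: +13.6452
  t11: +6.8744
  t12: +5.9073
  t13: +13.6428
  t14: +36.1718
  t15: +6.9480
  t16: +7.0175
  t17: +17.2141
  t18: +8.1946
Σ = +244.5040 → |volume| = 244.50

Directed edges: 54 total, each appears once with its reverse present → watertight.

244.50 WATERTIGHT


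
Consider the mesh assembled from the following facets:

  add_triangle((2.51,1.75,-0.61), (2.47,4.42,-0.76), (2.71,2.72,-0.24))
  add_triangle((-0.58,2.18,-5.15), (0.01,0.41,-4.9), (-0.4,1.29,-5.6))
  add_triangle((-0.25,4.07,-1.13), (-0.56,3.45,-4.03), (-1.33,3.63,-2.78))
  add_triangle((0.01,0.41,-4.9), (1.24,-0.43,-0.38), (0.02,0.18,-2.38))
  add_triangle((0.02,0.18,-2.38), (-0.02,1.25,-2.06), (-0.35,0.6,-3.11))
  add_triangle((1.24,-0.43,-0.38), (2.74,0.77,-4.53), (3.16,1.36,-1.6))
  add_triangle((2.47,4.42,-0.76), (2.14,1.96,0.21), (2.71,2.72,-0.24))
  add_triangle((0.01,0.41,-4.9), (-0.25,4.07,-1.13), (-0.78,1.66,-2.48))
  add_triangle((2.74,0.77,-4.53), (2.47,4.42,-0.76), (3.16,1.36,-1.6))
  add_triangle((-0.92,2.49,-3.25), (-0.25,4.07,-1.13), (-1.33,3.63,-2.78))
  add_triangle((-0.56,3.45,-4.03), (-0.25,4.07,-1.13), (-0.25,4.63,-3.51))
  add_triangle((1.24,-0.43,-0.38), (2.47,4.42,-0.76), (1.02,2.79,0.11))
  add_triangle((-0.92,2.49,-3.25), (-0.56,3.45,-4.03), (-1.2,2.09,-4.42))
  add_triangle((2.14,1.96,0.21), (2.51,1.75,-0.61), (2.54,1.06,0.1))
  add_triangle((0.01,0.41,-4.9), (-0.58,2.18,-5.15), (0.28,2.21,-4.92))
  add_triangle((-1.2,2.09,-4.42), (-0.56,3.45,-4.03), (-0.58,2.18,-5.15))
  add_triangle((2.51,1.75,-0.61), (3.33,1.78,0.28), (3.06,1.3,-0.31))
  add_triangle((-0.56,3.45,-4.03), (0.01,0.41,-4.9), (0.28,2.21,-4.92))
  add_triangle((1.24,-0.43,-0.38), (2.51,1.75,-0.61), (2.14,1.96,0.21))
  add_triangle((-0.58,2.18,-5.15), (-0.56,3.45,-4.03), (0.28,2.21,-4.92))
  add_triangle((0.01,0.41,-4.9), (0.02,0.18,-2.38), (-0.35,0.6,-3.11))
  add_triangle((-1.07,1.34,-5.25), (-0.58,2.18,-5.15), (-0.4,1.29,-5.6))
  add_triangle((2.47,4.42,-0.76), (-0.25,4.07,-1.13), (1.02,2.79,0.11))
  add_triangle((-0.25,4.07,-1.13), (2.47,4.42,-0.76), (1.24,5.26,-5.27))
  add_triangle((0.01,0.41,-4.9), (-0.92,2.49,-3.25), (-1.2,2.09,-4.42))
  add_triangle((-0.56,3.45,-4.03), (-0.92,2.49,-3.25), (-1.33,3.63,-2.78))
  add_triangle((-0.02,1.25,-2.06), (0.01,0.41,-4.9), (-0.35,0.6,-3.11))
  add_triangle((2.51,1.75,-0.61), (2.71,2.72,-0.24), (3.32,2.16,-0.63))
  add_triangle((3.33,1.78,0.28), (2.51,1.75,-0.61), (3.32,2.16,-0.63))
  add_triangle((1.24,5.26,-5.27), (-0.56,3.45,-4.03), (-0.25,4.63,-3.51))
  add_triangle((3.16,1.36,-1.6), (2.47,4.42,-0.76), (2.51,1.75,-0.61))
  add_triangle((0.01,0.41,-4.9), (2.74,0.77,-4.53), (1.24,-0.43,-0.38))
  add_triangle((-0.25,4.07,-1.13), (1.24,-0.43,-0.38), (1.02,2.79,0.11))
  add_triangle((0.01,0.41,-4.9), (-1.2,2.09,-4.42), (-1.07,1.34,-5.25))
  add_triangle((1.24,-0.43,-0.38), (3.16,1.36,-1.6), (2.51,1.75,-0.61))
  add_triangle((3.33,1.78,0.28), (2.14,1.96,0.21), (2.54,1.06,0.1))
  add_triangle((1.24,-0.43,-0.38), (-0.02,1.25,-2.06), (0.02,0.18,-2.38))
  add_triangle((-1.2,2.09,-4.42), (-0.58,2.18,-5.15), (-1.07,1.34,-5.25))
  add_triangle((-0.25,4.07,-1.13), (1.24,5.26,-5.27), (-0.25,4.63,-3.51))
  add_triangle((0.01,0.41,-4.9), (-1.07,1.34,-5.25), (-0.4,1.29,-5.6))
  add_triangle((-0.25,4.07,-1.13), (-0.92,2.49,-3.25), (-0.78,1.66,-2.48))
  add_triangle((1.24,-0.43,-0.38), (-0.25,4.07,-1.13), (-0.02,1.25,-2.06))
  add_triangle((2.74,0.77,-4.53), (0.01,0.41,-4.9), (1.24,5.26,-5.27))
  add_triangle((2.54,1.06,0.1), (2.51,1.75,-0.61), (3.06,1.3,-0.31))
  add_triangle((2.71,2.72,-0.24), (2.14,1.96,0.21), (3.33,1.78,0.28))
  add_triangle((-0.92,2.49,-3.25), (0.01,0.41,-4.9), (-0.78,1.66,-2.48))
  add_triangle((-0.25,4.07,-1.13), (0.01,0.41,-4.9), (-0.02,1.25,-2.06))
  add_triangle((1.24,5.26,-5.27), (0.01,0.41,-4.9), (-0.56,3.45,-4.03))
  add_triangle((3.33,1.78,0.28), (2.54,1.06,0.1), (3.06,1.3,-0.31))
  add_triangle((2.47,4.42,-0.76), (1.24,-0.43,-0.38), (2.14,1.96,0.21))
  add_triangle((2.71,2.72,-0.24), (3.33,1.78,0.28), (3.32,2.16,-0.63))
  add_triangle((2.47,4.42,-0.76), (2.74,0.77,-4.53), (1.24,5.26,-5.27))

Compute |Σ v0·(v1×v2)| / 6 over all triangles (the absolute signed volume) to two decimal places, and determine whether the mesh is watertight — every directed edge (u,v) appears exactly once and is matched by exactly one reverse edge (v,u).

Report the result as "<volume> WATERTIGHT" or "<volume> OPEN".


Per-triangle v0·(v1×v2)/6:
  t1: +0.5279
  t2: +0.1916
  t3: +1.8885
  t4: +0.0137
  t5: -0.1579
  t6: +1.6484
  t7: +0.3043
  t8: -2.2495
  t9: +5.4505
  t10: -0.9993
  t11: +0.5969
  t12: +0.4628
  t13: +0.4179
  t14: -0.3575
  t15: +1.2529
  t16: +1.0313
  t17: +0.2815
  t18: -1.5208
  t19: +0.3800
  t20: +1.2603
  t21: +0.0014
  t22: +0.6187
  t23: +1.2675
  t24: +7.5799
  t25: -0.8883
  t26: +0.5785
  t27: +0.3069
  t28: +0.0885
  t29: -0.0304
  t30: +2.0334
  t31: +0.9954
  t32: +1.4255
  t33: -1.1318
  t34: -0.6289
  t35: +0.4228
  t36: -0.0465
  t37: -0.5300
  t38: +0.6218
  t39: +2.2698
  t40: +0.4223
  t41: +0.1262
  t42: -1.3909
  t43: +10.3545
  t44: -0.1211
  t45: +0.2331
  t46: +0.3229
  t47: -0.1435
  t48: +5.3612
  t49: +0.0726
  t50: -0.9459
  t51: +0.5415
  t52: +12.9333
Σ = +53.1440 → |volume| = 53.14

Directed edges: 156 total, each appears once with its reverse present → watertight.

53.14 WATERTIGHT


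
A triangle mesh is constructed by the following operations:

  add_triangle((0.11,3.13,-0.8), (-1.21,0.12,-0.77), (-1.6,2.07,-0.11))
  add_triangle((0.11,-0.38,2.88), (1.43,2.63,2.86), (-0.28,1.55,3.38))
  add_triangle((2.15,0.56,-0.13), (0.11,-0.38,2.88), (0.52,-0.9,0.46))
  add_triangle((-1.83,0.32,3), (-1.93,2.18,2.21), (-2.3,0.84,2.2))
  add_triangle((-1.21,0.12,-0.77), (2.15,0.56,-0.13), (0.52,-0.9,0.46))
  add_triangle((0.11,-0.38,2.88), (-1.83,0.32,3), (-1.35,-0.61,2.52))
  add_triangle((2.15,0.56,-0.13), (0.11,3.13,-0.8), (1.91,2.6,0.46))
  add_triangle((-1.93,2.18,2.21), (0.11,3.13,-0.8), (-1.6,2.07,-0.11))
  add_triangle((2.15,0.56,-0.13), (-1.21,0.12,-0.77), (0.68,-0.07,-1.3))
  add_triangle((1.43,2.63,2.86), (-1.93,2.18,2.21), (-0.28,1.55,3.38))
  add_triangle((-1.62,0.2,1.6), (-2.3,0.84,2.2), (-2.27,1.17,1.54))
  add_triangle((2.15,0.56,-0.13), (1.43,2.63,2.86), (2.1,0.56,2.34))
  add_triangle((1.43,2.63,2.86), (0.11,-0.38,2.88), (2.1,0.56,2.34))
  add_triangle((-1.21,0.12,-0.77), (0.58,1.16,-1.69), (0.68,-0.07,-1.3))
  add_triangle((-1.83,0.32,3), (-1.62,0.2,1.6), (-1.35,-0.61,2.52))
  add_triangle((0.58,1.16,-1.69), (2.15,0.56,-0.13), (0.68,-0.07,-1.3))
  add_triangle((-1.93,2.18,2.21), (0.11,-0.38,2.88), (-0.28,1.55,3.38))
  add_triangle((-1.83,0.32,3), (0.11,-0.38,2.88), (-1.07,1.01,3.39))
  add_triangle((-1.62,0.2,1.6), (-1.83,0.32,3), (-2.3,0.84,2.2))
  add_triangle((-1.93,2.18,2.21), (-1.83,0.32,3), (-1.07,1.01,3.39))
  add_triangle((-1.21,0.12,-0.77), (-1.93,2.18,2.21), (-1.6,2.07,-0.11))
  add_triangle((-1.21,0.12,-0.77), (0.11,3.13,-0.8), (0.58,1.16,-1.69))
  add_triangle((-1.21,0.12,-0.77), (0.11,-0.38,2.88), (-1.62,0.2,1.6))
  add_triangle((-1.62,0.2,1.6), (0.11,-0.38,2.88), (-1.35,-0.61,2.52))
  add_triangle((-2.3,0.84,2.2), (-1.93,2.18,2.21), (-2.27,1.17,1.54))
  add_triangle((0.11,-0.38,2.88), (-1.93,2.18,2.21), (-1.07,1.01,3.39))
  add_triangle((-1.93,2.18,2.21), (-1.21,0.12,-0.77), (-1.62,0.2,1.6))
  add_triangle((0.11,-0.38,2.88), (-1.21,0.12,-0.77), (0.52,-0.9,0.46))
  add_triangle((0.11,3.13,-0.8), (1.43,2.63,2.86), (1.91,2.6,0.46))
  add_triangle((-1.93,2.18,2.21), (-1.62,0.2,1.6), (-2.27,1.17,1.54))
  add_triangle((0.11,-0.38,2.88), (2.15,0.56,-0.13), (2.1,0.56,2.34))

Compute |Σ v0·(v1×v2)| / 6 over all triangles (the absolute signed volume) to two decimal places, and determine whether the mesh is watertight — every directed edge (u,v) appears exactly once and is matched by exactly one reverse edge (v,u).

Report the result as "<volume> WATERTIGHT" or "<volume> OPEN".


Per-triangle v0·(v1×v2)/6:
  t1: +0.9106
  t2: +1.8559
  t3: +0.9991
  t4: +0.7552
  t5: +0.2362
  t6: +0.7560
  t7: +1.2373
  t8: +1.9760
  t9: -0.2710
  t10: +2.3929
  t11: +0.0882
  t12: +1.9819
  t13: +2.3516
  t14: +0.4265
  t15: +0.2802
  t16: +0.6017
  t17: +1.4446
  t18: +0.9481
  t19: +0.1809
  t20: +1.1587
  t21: +0.9610
  t22: +1.0906
  t23: +0.2181
  t24: -0.5093
  t25: +0.4045
  t26: +0.0139
  t27: +1.0278
  t28: +0.4712
  t29: +2.5664
  t30: -0.4410
  t31: +0.3747
Σ = +26.4887 → |volume| = 26.49

Directed edges: 93 total; 9 unmatched, e.g. (2.15,0.56,-0.13)→(0.11,3.13,-0.8) → open.

26.49 OPEN


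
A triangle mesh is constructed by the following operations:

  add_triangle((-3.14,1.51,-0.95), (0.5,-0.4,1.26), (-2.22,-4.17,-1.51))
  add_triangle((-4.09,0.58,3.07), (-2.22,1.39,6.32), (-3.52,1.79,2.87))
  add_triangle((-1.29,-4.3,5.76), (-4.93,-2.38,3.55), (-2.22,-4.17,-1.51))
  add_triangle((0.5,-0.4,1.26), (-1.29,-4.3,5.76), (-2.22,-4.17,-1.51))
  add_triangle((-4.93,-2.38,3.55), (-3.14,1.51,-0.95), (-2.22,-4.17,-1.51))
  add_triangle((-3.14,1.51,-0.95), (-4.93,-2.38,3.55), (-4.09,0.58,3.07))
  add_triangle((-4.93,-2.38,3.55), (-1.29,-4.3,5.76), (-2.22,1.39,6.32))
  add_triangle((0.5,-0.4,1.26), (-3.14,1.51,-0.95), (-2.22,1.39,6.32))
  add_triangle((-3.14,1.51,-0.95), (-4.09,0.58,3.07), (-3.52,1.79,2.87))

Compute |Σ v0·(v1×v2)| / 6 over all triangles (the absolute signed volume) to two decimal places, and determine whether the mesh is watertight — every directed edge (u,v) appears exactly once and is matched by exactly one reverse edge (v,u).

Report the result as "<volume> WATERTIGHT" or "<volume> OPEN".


74.46 OPEN

Per-triangle v0·(v1×v2)/6:
  t1: -3.1090
  t2: +3.9278
  t3: +21.6912
  t4: +2.6500
  t5: +15.9032
  t6: +7.0502
  t7: +24.0375
  t8: -0.7709
  t9: +3.0752
Σ = +74.4554 → |volume| = 74.46

Directed edges: 27 total; 9 unmatched, e.g. (-4.09,0.58,3.07)→(-2.22,1.39,6.32) → open.


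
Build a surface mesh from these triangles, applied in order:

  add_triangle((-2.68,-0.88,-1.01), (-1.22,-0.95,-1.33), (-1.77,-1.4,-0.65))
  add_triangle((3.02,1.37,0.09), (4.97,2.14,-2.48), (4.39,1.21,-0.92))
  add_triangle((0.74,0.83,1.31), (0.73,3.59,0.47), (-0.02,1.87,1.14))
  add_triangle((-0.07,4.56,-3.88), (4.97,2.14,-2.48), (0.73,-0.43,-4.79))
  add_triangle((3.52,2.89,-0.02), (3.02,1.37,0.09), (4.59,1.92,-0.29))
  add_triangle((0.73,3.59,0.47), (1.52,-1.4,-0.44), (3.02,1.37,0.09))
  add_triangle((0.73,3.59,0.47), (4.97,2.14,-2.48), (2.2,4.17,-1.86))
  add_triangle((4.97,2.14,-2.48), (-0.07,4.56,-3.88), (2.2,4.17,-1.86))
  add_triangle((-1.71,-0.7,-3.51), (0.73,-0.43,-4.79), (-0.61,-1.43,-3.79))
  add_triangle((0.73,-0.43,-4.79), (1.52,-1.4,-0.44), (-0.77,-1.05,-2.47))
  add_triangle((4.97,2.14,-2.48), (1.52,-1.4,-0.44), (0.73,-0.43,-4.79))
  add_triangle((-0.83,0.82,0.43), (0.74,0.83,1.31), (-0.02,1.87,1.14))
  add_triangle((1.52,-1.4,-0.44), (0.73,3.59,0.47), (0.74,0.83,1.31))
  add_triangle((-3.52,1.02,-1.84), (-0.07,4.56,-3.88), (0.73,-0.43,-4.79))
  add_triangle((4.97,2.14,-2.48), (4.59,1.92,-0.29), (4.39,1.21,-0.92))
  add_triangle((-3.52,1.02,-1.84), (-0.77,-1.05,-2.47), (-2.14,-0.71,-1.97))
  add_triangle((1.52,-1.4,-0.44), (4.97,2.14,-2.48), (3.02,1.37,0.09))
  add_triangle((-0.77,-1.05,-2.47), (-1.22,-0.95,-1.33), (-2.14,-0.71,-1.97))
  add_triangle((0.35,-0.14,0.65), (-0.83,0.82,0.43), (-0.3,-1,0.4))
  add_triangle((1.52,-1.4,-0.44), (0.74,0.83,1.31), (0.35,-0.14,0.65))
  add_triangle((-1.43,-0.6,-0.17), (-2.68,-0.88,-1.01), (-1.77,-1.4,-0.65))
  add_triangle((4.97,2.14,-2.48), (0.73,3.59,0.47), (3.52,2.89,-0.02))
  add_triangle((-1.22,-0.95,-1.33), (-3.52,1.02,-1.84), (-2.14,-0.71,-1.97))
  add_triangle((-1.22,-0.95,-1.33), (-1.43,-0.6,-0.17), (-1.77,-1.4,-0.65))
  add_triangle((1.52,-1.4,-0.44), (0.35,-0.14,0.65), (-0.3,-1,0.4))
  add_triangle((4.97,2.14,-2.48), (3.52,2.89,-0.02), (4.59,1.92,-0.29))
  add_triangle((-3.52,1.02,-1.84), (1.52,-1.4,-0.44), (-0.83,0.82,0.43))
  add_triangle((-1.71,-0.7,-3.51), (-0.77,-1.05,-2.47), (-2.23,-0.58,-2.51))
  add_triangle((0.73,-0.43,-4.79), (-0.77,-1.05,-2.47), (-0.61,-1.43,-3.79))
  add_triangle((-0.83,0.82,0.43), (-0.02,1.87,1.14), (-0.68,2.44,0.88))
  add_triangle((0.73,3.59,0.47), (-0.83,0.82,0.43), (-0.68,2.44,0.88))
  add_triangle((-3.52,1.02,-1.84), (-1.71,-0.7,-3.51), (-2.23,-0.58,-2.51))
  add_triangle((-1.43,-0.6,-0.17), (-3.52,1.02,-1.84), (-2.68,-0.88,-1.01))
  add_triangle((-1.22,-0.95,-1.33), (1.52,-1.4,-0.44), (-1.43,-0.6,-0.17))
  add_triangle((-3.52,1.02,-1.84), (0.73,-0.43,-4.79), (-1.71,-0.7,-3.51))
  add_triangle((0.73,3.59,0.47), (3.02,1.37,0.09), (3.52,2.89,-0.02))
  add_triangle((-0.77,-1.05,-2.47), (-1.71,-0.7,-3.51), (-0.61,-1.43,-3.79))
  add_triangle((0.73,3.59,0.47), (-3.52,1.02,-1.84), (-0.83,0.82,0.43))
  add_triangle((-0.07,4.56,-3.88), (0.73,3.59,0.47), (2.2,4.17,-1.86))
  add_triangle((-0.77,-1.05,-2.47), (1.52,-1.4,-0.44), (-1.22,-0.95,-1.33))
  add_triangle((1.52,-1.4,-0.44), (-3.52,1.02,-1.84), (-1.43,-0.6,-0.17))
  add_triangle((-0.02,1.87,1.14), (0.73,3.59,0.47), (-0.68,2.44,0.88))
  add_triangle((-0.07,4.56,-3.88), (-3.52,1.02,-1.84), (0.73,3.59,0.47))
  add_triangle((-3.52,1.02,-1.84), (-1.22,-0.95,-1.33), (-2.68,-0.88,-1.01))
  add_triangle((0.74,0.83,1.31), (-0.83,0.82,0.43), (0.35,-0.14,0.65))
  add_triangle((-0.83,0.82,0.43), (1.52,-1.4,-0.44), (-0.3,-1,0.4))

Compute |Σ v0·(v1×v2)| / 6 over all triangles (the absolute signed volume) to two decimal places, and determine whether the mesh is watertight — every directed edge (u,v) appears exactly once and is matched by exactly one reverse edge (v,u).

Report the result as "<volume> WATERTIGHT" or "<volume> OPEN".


Per-triangle v0·(v1×v2)/6:
  t1: +0.3225
  t2: -0.9732
  t3: +0.5937
  t4: +19.2411
  t5: +0.2880
  t6: -0.3246
  t7: +4.2952
  t8: +7.5528
  t9: +1.5882
  t10: +2.2059
  t11: +7.7281
  t12: +0.1895
  t13: +1.3849
  t14: +14.2661
  t15: +1.0678
  t16: +0.9775
  t17: +2.7361
  t18: +0.2839
  t19: +0.1560
  t20: +0.2173
  t21: +0.1339
  t22: +3.7619
  t23: +0.1109
  t24: -0.1397
  t25: +0.2574
  t26: +2.3584
  t27: +0.0666
  t28: +0.3486
  t29: -0.2121
  t30: +0.1412
  t31: +0.1072
  t32: +0.9391
  t33: +0.3286
  t34: +0.5107
  t35: +3.2919
  t36: +0.4966
  t37: +0.2323
  t38: +1.8966
  t39: +5.0574
  t40: +0.6645
  t41: -1.0598
  t42: +0.4957
  t43: +8.8072
  t44: +0.9717
  t45: +0.1313
  t46: -0.0658
Σ = +93.4290 → |volume| = 93.43

Directed edges: 138 total; 6 unmatched, e.g. (4.39,1.21,-0.92)→(3.02,1.37,0.09) → open.

93.43 OPEN


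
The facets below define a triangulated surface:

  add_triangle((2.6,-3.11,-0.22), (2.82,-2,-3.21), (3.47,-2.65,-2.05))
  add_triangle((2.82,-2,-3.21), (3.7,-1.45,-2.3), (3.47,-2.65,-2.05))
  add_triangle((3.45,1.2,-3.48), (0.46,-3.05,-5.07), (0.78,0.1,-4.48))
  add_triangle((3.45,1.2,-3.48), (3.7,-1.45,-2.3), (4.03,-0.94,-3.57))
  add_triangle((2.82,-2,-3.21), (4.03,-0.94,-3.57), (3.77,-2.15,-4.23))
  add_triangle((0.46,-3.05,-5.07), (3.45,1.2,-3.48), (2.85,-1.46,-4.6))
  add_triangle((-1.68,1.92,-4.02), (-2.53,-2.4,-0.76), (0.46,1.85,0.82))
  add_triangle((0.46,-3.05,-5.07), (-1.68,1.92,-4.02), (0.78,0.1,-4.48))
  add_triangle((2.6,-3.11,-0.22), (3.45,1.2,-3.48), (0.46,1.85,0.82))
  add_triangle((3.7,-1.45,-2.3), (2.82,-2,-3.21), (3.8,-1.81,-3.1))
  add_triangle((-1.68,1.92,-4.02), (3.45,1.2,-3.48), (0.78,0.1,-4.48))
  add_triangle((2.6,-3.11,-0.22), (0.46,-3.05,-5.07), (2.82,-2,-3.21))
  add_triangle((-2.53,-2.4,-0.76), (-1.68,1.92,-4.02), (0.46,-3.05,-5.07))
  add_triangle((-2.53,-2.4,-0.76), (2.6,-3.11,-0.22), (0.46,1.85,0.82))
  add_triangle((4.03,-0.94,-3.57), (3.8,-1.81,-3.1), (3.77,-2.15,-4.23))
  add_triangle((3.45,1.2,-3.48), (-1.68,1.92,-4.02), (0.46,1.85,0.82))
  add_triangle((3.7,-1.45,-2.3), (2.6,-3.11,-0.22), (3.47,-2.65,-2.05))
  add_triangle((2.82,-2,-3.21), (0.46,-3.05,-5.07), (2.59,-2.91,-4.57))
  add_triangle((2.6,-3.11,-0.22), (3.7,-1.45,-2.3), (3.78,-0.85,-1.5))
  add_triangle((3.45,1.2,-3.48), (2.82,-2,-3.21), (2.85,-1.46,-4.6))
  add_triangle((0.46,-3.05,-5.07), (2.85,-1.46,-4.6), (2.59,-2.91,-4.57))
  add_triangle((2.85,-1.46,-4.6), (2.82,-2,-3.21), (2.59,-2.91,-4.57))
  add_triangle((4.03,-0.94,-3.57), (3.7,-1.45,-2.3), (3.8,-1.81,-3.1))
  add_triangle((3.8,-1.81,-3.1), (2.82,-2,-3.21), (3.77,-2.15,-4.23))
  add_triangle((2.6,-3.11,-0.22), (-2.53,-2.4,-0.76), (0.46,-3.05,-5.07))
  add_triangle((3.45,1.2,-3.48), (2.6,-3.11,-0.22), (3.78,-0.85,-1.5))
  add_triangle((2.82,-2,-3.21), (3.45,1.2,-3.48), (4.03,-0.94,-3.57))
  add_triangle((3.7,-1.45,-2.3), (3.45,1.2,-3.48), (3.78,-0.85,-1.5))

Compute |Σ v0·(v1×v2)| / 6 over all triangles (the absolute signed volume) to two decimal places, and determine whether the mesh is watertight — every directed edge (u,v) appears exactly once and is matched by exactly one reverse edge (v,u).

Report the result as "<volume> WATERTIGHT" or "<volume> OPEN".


82.70 WATERTIGHT

Per-triangle v0·(v1×v2)/6:
  t1: +0.8871
  t2: +1.2182
  t3: +6.3631
  t4: +1.1493
  t5: -0.1951
  t6: +3.3078
  t7: +3.1056
  t8: +6.1986
  t9: +5.2985
  t10: +0.1189
  t11: +5.8811
  t12: +6.2124
  t13: +12.8843
  t14: +1.0065
  t15: +0.7796
  t16: +7.4021
  t17: +0.9728
  t18: -0.2169
  t19: +1.6393
  t20: +2.4419
  t21: +2.7335
  t22: +1.1117
  t23: +0.5016
  t24: +0.2762
  t25: +10.7748
  t26: -2.3480
  t27: +1.3406
  t28: +1.8572
Σ = +82.7029 → |volume| = 82.70

Directed edges: 84 total, each appears once with its reverse present → watertight.


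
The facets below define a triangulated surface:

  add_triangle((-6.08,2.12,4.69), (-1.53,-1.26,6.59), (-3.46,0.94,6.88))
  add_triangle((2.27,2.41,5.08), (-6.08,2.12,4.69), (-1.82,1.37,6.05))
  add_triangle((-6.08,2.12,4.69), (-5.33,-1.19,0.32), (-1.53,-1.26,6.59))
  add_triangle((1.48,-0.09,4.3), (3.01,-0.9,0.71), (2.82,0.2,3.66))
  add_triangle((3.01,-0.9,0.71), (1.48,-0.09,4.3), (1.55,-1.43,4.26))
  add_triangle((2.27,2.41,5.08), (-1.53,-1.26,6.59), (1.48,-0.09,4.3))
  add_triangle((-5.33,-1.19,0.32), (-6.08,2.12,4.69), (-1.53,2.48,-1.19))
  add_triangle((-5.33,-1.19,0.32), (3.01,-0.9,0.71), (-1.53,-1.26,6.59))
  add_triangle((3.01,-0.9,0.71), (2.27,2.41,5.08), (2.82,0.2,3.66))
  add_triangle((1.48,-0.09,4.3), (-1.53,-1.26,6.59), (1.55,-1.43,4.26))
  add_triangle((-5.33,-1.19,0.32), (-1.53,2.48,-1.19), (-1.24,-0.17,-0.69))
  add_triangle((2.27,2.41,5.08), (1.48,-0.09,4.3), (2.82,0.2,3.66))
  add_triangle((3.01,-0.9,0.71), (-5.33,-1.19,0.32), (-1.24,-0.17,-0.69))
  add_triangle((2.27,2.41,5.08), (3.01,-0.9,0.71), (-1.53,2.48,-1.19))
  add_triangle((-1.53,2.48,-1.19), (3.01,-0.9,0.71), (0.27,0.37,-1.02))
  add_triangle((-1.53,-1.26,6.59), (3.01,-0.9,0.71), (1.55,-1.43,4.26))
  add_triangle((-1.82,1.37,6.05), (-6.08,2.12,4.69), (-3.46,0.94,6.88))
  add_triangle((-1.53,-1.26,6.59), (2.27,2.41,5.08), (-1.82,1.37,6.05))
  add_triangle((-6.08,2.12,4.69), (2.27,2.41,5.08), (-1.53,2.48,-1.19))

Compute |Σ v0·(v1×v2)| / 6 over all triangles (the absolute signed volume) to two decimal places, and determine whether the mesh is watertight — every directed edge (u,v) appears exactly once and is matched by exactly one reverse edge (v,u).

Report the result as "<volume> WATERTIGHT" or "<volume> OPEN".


128.43 OPEN

Per-triangle v0·(v1×v2)/6:
  t1: +6.1925
  t2: +9.9823
  t3: +23.6022
  t4: +1.5380
  t5: +2.6044
  t6: +6.4301
  t7: +14.8004
  t8: +8.3479
  t9: +2.2622
  t10: +3.7172
  t11: +1.7944
  t12: +2.7104
  t13: +0.9830
  t14: +5.8958
  t15: +0.9121
  t16: -0.0150
  t17: +4.3925
  t18: +11.1155
  t19: +21.1634
Σ = +128.4293 → |volume| = 128.43

Directed edges: 57 total; 7 unmatched, e.g. (-1.53,-1.26,6.59)→(-3.46,0.94,6.88) → open.


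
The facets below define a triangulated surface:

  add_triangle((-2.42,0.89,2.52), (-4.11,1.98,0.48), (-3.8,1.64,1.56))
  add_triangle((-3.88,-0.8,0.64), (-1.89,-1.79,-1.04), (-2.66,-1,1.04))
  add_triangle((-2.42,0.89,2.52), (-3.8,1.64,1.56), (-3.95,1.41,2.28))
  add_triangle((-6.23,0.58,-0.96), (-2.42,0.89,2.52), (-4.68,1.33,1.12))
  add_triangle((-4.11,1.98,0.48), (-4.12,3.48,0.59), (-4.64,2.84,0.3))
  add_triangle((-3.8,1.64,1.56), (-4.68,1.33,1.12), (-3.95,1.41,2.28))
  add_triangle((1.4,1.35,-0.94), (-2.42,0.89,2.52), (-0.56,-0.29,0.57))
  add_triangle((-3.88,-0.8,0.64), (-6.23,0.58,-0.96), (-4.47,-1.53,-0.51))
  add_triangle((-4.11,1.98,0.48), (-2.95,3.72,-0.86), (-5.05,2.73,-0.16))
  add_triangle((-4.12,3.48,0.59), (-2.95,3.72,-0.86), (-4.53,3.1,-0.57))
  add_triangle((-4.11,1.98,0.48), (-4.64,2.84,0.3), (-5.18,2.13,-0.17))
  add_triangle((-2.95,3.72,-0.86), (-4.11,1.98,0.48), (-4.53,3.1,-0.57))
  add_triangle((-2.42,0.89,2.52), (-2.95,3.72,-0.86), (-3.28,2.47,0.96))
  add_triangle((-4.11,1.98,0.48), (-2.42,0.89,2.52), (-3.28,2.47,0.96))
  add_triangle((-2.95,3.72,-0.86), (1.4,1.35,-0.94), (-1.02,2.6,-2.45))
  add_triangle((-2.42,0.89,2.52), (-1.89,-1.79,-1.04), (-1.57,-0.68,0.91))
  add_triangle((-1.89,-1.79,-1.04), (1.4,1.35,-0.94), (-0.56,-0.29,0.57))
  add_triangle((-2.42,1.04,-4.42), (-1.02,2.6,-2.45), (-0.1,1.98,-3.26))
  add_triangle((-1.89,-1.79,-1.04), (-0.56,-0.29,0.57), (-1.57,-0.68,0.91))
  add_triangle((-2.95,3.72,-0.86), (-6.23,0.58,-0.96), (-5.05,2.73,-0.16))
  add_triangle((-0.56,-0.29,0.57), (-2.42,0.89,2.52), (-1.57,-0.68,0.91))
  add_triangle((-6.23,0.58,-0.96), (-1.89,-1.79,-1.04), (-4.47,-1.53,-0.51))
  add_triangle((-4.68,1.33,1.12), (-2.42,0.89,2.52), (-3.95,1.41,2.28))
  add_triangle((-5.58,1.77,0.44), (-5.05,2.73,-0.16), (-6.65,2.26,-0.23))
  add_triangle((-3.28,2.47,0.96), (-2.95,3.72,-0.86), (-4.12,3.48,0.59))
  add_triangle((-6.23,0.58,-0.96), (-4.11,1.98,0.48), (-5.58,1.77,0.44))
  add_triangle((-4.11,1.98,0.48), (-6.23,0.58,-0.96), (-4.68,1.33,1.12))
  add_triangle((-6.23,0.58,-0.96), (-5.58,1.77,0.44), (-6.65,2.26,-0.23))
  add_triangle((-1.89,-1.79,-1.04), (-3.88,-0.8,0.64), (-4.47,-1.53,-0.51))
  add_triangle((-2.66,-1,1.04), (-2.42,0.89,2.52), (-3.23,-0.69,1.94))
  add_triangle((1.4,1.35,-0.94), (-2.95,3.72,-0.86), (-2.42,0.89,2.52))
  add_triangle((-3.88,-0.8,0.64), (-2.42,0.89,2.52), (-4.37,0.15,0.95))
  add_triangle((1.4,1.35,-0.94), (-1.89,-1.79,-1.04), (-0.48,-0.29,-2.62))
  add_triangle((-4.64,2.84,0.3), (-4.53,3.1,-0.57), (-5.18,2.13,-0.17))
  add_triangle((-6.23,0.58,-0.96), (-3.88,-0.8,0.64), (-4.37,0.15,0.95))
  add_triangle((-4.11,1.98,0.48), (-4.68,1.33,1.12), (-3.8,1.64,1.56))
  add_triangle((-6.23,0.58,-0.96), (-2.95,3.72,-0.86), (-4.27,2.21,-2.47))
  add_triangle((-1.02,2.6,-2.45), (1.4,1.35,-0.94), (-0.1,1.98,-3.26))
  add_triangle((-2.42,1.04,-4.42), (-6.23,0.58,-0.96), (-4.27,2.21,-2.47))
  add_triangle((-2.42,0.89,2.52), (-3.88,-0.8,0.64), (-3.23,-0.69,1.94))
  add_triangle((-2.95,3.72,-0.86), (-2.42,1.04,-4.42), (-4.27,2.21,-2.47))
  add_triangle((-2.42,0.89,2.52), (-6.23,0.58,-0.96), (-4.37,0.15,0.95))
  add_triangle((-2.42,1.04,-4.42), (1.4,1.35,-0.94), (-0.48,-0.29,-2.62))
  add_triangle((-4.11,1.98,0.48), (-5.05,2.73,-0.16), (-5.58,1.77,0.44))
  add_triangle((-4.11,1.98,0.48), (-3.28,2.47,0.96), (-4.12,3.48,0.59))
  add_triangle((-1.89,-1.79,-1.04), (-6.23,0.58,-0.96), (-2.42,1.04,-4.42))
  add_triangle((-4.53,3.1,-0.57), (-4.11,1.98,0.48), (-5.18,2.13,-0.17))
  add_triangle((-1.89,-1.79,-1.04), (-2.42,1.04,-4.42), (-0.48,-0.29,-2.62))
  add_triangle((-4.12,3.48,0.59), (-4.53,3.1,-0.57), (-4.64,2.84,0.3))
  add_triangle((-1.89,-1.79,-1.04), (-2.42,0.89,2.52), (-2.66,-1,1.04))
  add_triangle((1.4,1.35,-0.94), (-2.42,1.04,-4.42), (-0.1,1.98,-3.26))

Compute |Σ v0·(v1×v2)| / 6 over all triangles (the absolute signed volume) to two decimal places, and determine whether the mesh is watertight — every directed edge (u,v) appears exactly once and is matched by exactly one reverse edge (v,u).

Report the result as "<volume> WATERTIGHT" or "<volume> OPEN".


67.10 OPEN

Per-triangle v0·(v1×v2)/6:
  t1: +0.0813
  t2: +0.9392
  t3: +0.2206
  t4: +1.4156
  t5: +0.2928
  t6: +0.4372
  t7: +0.0937
  t8: +2.2859
  t9: +0.9355
  t10: +1.6675
  t11: +0.3815
  t12: -0.9735
  t13: +0.6057
  t14: +1.4728
  t15: +2.4265
  t16: +0.7990
  t17: -0.1362
  t18: +2.2244
  t19: +0.0889
  t20: +3.1628
  t21: +0.1383
  t22: +1.8780
  t23: +0.2246
  t24: +0.7133
  t25: +0.1489
  t26: -0.7103
  t27: +2.0199
  t28: +1.1828
  t29: +0.5977
  t30: -0.1745
  t31: +3.5078
  t32: +1.2356
  t33: +0.0708
  t34: +0.8221
  t35: +1.6272
  t36: +0.6321
  t37: +5.7194
  t38: +1.2632
  t39: +6.0836
  t40: +1.2969
  t41: +4.5859
  t42: +1.8919
  t43: +2.0723
  t44: +0.5147
  t45: +0.5246
  t46: +8.8948
  t47: -0.7623
  t48: +2.3125
  t49: +0.7214
  t50: -0.6662
  t51: +0.3097
Σ = +67.0979 → |volume| = 67.10

Directed edges: 153 total; 9 unmatched, e.g. (-2.66,-1,1.04)→(-3.88,-0.8,0.64) → open.
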